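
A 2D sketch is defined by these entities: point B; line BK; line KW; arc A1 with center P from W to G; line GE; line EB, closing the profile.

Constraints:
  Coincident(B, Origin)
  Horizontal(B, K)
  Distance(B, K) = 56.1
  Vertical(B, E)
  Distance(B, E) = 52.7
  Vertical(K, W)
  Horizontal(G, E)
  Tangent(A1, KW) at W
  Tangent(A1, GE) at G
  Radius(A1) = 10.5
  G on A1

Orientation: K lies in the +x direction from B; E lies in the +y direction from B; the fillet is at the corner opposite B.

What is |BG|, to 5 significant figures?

69.690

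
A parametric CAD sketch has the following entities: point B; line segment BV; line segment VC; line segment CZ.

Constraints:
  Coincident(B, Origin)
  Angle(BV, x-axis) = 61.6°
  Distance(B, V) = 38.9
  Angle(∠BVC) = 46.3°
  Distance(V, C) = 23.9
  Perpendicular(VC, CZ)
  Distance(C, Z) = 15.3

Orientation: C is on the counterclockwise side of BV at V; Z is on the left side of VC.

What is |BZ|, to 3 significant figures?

13.2

∠BVC = 46.3°, so VC runs at 61.6° + (180° − 46.3°) = 195° from the x-axis; with |VC| = 23.9, C = V + 23.9·(cos 195°, sin 195°) = (-4.55, 27.9). The perpendicularity gives CZ at right angles to VC; with |CZ| = 15.3 on the left of VC, Z = C + 15.3·(0.264, -0.965) = (-0.514, 13.2). Then |BZ| = |Z − B| = 13.2.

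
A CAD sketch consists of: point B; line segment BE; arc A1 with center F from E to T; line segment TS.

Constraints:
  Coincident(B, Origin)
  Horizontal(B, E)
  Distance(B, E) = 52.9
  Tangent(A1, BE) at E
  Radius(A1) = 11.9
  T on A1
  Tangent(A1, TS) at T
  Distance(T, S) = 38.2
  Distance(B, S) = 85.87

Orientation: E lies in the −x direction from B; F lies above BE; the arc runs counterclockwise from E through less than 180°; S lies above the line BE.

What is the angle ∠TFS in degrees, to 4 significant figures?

72.70°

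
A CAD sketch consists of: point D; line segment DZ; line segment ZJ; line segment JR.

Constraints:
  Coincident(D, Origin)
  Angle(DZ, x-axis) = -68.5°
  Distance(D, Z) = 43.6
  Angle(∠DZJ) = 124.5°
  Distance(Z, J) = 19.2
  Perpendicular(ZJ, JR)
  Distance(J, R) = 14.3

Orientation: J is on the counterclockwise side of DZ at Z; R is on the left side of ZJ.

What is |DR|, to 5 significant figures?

48.936

D is at the origin; DZ runs at -68.5° with length 43.6, so Z = 43.6·(cos -68.5°, sin -68.5°) = (15.979, -40.566). ∠DZJ = 124.5°, so ZJ runs at -68.5° + (180° − 124.5°) = -13.000° from the x-axis; with |ZJ| = 19.2, J = Z + 19.2·(cos -13.000°, sin -13.000°) = (34.687, -44.885). ZJ ⟂ JR; with |JR| = 14.3 on the left of ZJ, R = J + 14.3·(0.22495, 0.97437) = (37.904, -30.952). Then |DR| = |R − D| = 48.936.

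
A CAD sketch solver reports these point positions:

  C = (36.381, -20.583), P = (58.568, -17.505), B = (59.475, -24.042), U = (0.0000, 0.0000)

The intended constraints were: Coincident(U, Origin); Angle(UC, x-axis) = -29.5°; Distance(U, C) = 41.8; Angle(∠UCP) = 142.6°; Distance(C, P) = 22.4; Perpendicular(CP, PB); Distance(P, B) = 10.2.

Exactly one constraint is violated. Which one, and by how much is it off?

Distance(P, B) = 10.2 — off by 3.60.

U = (0.00, 0.00) ✓; UC at -29.50° ✓; |UC| = 41.80 ✓; ∠UCP = 142.6° ✓; |CP| = 22.40 ✓; ∠(CP, PB) = 90.00° ✓; |PB| = 6.600 ✗.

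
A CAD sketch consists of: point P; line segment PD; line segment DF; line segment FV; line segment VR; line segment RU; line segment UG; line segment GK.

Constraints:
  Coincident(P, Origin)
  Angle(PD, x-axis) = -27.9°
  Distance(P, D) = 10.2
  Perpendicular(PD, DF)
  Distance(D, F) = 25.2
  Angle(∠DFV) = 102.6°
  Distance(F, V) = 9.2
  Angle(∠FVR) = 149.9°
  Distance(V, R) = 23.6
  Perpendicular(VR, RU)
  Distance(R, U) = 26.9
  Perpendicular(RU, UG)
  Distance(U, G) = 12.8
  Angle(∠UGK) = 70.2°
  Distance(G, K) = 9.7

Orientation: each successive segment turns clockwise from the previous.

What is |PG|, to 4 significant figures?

1.963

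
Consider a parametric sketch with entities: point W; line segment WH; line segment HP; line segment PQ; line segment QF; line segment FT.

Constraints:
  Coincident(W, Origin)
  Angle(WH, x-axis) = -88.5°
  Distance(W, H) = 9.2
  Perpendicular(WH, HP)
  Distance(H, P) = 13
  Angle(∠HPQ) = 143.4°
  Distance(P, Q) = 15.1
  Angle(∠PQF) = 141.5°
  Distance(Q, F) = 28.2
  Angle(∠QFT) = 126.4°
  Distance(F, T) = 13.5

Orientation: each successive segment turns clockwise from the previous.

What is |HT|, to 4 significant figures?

52.56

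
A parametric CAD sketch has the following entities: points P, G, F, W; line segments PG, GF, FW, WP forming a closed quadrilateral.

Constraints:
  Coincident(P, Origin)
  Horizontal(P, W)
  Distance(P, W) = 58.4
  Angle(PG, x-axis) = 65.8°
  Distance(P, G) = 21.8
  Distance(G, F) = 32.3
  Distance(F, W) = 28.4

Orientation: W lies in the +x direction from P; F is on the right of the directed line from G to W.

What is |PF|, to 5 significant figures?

30.635

P is at the origin; P and W share the same y with |PW| = 58.4 and W in +x, so W = (58.4, 0). PG runs at 65.8° with |PG| = 21.8, so G = (8.9363, 19.884). F is determined by |GF| = 32.3 and |FW| = 28.4 together: it lies at the intersection of circle(G, 32.3) and circle(W, 28.4). With |GW| = 53.311, the foot of the radical line on GW is 28.876 from G and the perpendicular offset is √(32.3² − 28.876²) = 14.474. Taking the right-of-GW solution: F = (30.330, -4.3152).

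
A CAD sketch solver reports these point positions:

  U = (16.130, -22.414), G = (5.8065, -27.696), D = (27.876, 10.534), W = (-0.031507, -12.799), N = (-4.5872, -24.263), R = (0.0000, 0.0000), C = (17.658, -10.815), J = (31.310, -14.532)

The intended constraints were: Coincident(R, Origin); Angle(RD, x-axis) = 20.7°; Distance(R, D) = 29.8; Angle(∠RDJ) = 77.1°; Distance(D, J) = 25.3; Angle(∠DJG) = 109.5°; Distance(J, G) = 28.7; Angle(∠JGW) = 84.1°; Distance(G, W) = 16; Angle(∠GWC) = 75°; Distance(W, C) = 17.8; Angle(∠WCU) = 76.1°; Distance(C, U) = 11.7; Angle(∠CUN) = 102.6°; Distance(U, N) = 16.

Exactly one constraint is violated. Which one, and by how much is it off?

Distance(U, N) = 16 — off by 4.80.

R = (0.00, 0.00) ✓; RD at 20.70° ✓; |RD| = 29.80 ✓; ∠RDJ = 77.10° ✓; |DJ| = 25.30 ✓; ∠DJG = 109.5° ✓; |JG| = 28.70 ✓; ∠JGW = 84.10° ✓; |GW| = 16.00 ✓; ∠GWC = 75.00° ✓; |WC| = 17.80 ✓; ∠WCU = 76.10° ✓; |CU| = 11.70 ✓; ∠CUN = 102.6° ✓; |UN| = 20.80 ✗.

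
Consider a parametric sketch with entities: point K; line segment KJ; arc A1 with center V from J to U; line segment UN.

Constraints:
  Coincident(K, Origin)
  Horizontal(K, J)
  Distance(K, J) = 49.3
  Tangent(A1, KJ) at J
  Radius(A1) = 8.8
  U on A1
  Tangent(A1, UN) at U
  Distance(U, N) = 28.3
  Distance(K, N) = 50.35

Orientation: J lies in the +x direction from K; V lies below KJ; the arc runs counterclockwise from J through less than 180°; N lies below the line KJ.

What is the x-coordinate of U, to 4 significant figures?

40.62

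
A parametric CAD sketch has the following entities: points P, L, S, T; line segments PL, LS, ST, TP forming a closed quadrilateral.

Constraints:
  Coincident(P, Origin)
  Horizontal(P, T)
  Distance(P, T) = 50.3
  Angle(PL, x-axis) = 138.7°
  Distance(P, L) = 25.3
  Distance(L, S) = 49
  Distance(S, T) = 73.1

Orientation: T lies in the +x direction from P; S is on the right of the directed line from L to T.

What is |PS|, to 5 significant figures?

35.637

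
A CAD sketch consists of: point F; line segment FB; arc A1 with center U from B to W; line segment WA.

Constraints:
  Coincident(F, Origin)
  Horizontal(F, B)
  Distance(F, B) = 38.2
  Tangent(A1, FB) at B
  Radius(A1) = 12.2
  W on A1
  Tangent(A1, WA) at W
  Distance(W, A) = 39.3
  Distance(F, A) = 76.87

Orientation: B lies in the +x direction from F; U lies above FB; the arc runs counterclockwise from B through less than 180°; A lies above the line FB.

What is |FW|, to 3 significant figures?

50.6

Checks: ∠(UB, BF) = 90.00° ✓; |UB| = 12.20 ✓; |UW| = 12.20 ✓; ∠(UW, WA) = 90.00° ✓; |WA| = 39.30 ✓; |FA| = 76.87 ✓.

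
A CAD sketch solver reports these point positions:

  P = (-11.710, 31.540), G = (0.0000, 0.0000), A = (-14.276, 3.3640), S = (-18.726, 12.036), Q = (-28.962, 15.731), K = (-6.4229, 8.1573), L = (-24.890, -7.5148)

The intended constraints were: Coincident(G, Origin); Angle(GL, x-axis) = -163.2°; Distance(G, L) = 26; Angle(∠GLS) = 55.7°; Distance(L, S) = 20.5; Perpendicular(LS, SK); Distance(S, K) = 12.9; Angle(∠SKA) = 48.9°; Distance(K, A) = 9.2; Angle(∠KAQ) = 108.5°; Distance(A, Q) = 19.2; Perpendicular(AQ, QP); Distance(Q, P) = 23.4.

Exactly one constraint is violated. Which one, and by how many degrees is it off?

Perpendicular(AQ, QP) — off by 7.40°.

G = (0.00, 0.00) ✓; GL at -163.2° ✓; |GL| = 26.00 ✓; ∠GLS = 55.70° ✓; |LS| = 20.50 ✓; ∠(LS, SK) = 90.00° ✓; |SK| = 12.90 ✓; ∠SKA = 48.90° ✓; |KA| = 9.200 ✓; ∠KAQ = 108.5° ✓; |AQ| = 19.20 ✓; ∠(AQ, QP) = 97.40° ✗; |QP| = 23.40 ✓.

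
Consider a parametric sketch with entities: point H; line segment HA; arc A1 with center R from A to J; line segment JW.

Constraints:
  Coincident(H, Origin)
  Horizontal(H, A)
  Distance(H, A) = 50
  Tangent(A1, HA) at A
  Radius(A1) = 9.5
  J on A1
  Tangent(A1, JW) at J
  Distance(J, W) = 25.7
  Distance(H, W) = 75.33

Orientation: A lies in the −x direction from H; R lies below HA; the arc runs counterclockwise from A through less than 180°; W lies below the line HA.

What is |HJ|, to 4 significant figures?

58.80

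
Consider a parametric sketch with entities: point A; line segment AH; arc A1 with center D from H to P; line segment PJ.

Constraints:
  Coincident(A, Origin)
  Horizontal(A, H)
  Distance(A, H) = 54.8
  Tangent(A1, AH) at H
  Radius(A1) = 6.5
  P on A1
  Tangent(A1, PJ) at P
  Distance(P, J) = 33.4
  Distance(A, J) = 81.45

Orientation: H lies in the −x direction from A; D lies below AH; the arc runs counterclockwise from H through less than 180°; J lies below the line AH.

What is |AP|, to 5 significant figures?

60.934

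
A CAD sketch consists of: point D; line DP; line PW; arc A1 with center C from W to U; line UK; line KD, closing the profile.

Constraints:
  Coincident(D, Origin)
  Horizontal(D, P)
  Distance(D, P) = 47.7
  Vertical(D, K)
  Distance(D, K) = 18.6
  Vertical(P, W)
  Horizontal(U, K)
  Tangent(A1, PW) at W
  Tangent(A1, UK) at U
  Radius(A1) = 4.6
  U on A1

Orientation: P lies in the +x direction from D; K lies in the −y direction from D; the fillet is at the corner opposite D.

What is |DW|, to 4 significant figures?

49.71

D is at the origin; D and P share the same y with |DP| = 47.7 and P on the +x side, so P = (47.70, 0.000). D and K share the same x with |DK| = 18.6 and K on the −y side, so K = (0.000, -18.60). The virtual corner opposite D is at (47.70, -18.60). Tangency of A1 to PW means the radius CW is perpendicular to PW and tangency of A1 to UK means the radius CU is perpendicular to UK, with radius 4.6, so the center C sits 4.6 in from both sides at C = (43.10, -14.00). That places the tangent points at W = (47.70, -14.00) on PW and U = (43.10, -18.60) on UK. Then |DW| = |W − D| = 49.71.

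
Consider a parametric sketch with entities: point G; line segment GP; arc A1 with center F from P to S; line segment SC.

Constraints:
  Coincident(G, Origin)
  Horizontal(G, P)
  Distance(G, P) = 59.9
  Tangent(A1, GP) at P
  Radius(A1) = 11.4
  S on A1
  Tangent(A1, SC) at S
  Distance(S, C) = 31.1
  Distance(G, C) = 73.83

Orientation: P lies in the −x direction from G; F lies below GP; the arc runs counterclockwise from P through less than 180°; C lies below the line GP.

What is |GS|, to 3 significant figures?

72.2

G is at the origin; G and P share the same y with |GP| = 59.9 and P on the −x side, so P = (-59.9, 0.00). Since A1 is tangent to GP there, FP ⟂ GP, so F = P + (0, -11.4) = (-59.9, -11.4). Since FS ⟂ SC (tangency), |FC| = √(11.4² + 31.1²) = 33.1 regardless of where S sits on A1. So C lies on both circle(G, 73.83) and circle(F, 33.1); the below-GP intersection is C = (-58.9, -44.5). S is the foot of the tangent from C: S = (-70.5, -15.6).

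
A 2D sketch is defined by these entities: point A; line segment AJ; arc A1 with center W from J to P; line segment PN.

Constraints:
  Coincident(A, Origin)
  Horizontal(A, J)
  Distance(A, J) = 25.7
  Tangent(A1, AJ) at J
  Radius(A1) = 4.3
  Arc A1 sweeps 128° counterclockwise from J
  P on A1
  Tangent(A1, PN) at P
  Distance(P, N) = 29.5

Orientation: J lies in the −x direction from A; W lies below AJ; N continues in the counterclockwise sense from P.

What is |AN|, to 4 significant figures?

32.11

On A1, J sits at bearing 90° from W; a 128° counterclockwise sweep puts P at bearing 218°, so P = W + 4.3·(cos 218°, sin 218°) = (-29.09, -6.947). A1 meets PN tangentially, so WP is at right angles to PN, so PN runs along (−sin 218°, cos 218°); with |PN| = 29.5, N = (-10.93, -30.19). Then |AN| = |N − A| = 32.11.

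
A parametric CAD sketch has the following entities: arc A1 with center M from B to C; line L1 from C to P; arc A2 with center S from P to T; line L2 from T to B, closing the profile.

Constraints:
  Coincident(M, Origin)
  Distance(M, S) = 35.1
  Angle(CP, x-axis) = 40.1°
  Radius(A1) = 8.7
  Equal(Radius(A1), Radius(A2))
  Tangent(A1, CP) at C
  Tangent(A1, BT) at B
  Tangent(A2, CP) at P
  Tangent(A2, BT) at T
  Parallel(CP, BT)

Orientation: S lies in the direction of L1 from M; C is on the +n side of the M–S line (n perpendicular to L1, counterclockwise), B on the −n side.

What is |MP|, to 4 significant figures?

36.16

The slot axis is L1's direction at 40.1°, so u = (cos 40.1°, sin 40.1°) = (0.7649, 0.6441) and n = (−sin 40.1°, cos 40.1°) = (-0.6441, 0.7649). M is at the origin and S lies 35.1 along u from M, so S = 35.1·u = (26.85, 22.61). Tangency of A1 to both parallel lines with radius 8.7 puts C and B at M ± 8.7·n: C = (-5.604, 6.655), B = (5.604, -6.655). Equal radii place P and T the same way about S: P = S + 8.7·n = (21.24, 29.26), T = S − 8.7·n = (32.45, 15.95). Then |MP| = |P − M| = 36.16.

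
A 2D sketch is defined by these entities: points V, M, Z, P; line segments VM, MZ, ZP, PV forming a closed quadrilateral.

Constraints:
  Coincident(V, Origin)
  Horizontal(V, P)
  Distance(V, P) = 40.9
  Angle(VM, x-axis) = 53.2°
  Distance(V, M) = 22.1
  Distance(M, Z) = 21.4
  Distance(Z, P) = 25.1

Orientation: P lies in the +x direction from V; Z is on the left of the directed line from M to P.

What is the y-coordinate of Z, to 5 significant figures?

24.038

Checks: |MZ| = 21.40 ✓; |ZP| = 25.10 ✓.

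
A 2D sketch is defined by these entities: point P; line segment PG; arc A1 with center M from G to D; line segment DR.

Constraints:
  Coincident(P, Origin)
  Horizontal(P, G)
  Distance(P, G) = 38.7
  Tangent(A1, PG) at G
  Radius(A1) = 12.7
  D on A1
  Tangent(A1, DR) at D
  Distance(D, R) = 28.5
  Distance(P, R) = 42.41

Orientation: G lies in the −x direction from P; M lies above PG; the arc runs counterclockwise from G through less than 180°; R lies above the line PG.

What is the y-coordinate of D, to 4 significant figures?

9.778

Checks: |PG| = 38.70 ✓; |MG| = 12.70 ✓; |MD| = 12.70 ✓; ∠(MD, DR) = 90.00° ✓; |DR| = 28.50 ✓; |PR| = 42.41 ✓.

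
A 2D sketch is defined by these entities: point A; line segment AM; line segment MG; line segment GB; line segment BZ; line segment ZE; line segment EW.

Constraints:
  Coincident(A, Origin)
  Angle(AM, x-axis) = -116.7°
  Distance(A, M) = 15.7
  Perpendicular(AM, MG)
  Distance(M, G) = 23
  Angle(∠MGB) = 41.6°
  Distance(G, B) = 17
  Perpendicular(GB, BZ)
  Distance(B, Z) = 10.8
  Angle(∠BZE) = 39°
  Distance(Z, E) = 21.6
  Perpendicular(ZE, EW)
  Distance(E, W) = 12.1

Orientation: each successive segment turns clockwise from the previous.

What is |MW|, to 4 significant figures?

29.20

A is at the origin; AM runs at -116.7° with length 15.7, so M = (-7.054, -14.03). AM ⟂ MG, so MG runs at 153.3°; with |MG| = 23.0, G = (-27.60, -3.692). ∠MGB = 41.6° gives GB at 14.90° from the x-axis; with |GB| = 17.0, B = (-11.17, 0.6797). GB ⟂ BZ, so BZ runs at -75.10°; with |BZ| = 10.8, Z = (-8.396, -9.757). ∠BZE = 39.0° gives ZE at 143.9° from the x-axis; with |ZE| = 21.6, E = (-25.85, 2.969). ZE ⟂ EW, so EW runs at 53.90°; with |EW| = 12.1, W = (-18.72, 12.75). Then |MW| = |W − M| = 29.20.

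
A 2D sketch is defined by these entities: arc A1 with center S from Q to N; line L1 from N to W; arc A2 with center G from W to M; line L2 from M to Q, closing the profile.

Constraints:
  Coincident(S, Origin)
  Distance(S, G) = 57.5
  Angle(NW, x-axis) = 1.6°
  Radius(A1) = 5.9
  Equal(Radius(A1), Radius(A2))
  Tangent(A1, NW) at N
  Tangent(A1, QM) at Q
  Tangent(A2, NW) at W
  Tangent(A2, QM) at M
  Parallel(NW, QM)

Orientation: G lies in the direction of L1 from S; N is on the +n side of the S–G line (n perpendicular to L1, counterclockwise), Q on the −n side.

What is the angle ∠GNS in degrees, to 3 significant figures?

84.1°

The slot axis is L1's direction at 1.6°, so u = (cos 1.6°, sin 1.6°) = (1.00, 0.0279) and n = (−sin 1.6°, cos 1.6°) = (-0.0279, 1.00). S is at the origin and G lies 57.5 along u from S, so G = 57.5·u = (57.5, 1.61). Tangency of A1 to both parallel lines with radius 5.9 puts N and Q at S ± 5.9·n: N = (-0.165, 5.90), Q = (0.165, -5.90). Then cos ∠GNS = NG·NS / (|NG||NS|), giving 84.1°.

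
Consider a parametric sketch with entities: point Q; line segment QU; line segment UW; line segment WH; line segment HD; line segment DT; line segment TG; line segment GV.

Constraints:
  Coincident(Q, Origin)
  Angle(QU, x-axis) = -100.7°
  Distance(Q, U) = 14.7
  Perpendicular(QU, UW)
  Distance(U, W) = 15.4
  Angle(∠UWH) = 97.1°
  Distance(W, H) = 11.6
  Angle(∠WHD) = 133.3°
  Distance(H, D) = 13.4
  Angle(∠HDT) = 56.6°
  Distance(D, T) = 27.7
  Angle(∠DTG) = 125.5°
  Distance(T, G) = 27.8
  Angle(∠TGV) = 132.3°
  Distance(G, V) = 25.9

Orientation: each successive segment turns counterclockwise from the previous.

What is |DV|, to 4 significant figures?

61.41

Q is at the origin; QU runs at -100.7° with length 14.7, so U = (-2.729, -14.44). The perpendicularity gives UW at right angles to QU, so UW runs at -10.70°; with |UW| = 15.4, W = (12.40, -17.30). ∠UWH = 97.1° gives WH at 72.20° from the x-axis; with |WH| = 11.6, H = (15.95, -6.259). ∠WHD = 133.3° gives HD at 118.9° from the x-axis; with |HD| = 13.4, D = (9.473, 5.472). ∠HDT = 56.6° gives DT at -117.7° from the x-axis; with |DT| = 27.7, T = (-3.403, -19.05). ∠DTG = 125.5° gives TG at -63.20° from the x-axis; with |TG| = 27.8, G = (9.131, -43.87). ∠TGV = 132.3° gives GV at -15.50° from the x-axis; with |GV| = 25.9, V = (34.09, -50.79). Then |DV| = |V − D| = 61.41.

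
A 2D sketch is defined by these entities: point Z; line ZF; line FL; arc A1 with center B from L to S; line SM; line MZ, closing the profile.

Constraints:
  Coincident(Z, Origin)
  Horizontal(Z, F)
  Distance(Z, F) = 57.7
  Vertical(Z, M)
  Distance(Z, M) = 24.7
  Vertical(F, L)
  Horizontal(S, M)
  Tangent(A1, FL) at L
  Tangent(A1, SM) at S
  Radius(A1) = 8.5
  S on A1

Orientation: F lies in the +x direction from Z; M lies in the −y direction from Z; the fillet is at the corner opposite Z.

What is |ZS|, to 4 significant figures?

55.05

Z is at the origin; ZF is horizontal with |ZF| = 57.7 and F on the +x side, so F = (57.70, 0.000). ZM is vertical with |ZM| = 24.7 and M on the −y side, so M = (0.000, -24.70). The virtual corner opposite Z is at (57.70, -24.70). The tangent condition forces BL to be normal to FL and since A1 is tangent to SM there, BS ⟂ SM, with radius 8.5, so the center B sits 8.5 in from both sides at B = (49.20, -16.20). That places the tangent points at L = (57.70, -16.20) on FL and S = (49.20, -24.70) on SM. Then |ZS| = |S − Z| = 55.05.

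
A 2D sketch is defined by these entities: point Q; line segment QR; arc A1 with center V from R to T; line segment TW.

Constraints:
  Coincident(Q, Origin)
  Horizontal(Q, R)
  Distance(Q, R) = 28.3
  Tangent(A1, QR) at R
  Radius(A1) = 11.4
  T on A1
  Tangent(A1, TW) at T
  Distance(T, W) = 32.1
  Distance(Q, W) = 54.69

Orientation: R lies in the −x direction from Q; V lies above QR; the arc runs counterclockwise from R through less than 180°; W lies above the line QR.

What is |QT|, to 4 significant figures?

23.89

Checks: ∠(VR, RQ) = 90.00° ✓; |VT| = 11.40 ✓; ∠(VT, TW) = 90.00° ✓; |TW| = 32.10 ✓; |QW| = 54.69 ✓.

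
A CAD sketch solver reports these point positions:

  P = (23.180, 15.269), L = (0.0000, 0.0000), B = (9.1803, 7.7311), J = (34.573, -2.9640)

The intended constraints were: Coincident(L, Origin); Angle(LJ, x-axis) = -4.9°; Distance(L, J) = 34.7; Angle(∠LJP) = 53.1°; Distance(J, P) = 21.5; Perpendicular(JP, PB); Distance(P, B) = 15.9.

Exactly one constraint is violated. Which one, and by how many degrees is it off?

Perpendicular(JP, PB) — off by 3.70°.

L = (0.00, 0.00) ✓; LJ at -4.900° ✓; |LJ| = 34.70 ✓; ∠LJP = 53.10° ✓; |JP| = 21.50 ✓; ∠(JP, PB) = 86.30° ✗; |PB| = 15.90 ✓.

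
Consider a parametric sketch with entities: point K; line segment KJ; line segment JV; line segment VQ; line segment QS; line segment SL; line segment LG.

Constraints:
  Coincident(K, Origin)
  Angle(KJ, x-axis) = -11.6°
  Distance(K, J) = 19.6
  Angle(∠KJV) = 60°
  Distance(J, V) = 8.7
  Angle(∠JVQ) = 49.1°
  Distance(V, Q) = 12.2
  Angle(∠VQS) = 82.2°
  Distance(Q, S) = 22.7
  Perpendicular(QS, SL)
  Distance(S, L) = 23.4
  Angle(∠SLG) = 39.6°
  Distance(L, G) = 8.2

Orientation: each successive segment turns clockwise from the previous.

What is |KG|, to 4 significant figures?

33.08

The perpendicularity gives SL at right angles to QS, so SL runs at -90.30°; with |SL| = 23.4, L = (34.41, -21.87). ∠SLG = 39.6° gives LG at 129.3° from the x-axis; with |LG| = 8.2, G = (29.21, -15.52). Then |KG| = |G − K| = 33.08.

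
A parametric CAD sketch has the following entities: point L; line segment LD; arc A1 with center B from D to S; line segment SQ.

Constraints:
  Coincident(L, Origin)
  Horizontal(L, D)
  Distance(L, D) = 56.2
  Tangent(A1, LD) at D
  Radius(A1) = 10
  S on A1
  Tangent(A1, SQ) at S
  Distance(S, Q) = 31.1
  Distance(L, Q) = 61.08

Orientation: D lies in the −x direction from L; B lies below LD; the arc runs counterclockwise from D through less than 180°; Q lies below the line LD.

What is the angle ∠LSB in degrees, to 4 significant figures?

23.07°

Checks: |BS| = 10.00 ✓; ∠(BS, SQ) = 90.00° ✓; |SQ| = 31.10 ✓; |LQ| = 61.08 ✓.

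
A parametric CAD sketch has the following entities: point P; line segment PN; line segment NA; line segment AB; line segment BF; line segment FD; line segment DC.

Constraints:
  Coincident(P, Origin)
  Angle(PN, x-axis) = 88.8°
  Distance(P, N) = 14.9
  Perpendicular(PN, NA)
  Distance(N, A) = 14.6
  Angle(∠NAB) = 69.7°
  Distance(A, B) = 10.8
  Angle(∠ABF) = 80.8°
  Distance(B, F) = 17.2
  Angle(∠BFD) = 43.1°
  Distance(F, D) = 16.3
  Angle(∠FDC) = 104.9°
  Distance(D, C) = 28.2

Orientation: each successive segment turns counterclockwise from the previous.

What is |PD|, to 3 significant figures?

20.7

P is at the origin; PN runs at 88.8° with length 14.9, so N = (0.312, 14.9). PN is perpendicular to NA, so NA runs at 179°; with |NA| = 14.6, A = (-14.3, 15.2). ∠NAB = 69.7° gives AB at -70.9° from the x-axis; with |AB| = 10.8, B = (-10.8, 5.00). ∠ABF = 80.8° gives BF at 28.3° from the x-axis; with |BF| = 17.2, F = (4.39, 13.2). ∠BFD = 43.1° gives FD at 165° from the x-axis; with |FD| = 16.3, D = (-11.4, 17.3). Then |PD| = |D − P| = 20.7.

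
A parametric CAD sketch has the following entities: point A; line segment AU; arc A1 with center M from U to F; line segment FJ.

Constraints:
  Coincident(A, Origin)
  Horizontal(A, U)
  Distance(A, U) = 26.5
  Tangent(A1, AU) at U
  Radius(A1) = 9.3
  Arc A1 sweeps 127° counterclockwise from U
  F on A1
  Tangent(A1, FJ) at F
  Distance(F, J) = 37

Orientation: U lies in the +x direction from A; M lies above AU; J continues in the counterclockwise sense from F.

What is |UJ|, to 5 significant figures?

46.858

A is at the origin; A and U share the same y with |AU| = 26.5 and U on the +x side, so U = (26.500, 0.0000). Since A1 is tangent to AU there, MU ⟂ AU, so M = U + (0, 9.3) = (26.500, 9.3000). On A1, U sits at bearing -90° from M; a 127° counterclockwise sweep puts F at bearing 37°, so F = M + 9.3·(cos 37°, sin 37°) = (33.927, 14.897). Tangency of A1 to FJ means the radius MF is perpendicular to FJ, so FJ runs along (−sin 37°, cos 37°); with |FJ| = 37.0, J = (11.660, 44.446). Then |UJ| = |J − U| = 46.858.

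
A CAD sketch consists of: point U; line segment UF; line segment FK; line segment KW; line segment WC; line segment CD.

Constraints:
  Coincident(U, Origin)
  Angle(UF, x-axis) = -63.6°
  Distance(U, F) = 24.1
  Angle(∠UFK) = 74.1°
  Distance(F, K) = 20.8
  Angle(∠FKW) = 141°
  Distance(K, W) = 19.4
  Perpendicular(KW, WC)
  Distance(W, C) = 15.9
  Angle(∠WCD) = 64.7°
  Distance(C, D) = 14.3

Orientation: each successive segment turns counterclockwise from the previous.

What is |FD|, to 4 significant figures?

22.88

U is at the origin; UF runs at -63.6° with length 24.1, so F = (10.72, -21.59). ∠UFK = 74.1° gives FK at 42.30° from the x-axis; with |FK| = 20.8, K = (26.10, -7.588). ∠FKW = 141.0° gives KW at 81.30° from the x-axis; with |KW| = 19.4, W = (29.03, 11.59). KW ⟂ WC, so WC runs at 171.3°; with |WC| = 15.9, C = (13.32, 13.99). ∠WCD = 64.7° gives CD at -73.40° from the x-axis; with |CD| = 14.3, D = (17.40, 0.2898). Then |FD| = |D − F| = 22.88.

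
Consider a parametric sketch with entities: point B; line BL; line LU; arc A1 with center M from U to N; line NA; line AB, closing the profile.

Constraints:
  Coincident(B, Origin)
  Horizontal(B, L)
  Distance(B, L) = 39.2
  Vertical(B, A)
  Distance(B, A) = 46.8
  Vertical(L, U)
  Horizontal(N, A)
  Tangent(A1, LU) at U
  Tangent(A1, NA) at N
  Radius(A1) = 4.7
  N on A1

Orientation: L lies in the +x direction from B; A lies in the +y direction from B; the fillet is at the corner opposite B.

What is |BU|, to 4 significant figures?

57.52

B is at the origin; BL is horizontal with |BL| = 39.2 and L on the +x side, so L = (39.20, 0.000). B and A share the same x with |BA| = 46.8 and A on the +y side, so A = (0.000, 46.80). The virtual corner opposite B is at (39.20, 46.80). Since A1 is tangent to LU there, MU ⟂ LU and tangency of A1 to NA means the radius MN is perpendicular to NA, with radius 4.7, so the center M sits 4.7 in from both sides at M = (34.50, 42.10). That places the tangent points at U = (39.20, 42.10) on LU and N = (34.50, 46.80) on NA. Then |BU| = |U − B| = 57.52.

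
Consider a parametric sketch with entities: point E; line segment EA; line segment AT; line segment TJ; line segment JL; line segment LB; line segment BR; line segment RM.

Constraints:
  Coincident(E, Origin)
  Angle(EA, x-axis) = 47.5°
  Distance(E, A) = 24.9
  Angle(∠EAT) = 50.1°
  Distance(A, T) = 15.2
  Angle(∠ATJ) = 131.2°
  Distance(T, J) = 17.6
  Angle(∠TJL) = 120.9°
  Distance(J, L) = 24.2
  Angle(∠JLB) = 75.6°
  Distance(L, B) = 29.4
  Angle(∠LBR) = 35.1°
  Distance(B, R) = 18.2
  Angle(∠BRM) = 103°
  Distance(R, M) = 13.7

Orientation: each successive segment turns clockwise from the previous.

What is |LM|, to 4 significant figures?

4.509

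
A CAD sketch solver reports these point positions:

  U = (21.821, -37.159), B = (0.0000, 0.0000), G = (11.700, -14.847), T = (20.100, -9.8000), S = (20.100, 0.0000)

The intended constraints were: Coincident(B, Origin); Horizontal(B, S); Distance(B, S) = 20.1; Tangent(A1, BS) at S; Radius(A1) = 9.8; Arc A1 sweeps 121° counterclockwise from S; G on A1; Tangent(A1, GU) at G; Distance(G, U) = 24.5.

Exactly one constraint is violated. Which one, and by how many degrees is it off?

Tangent(A1, GU) at G — off by 6.60°.

B = (0.00, 0.00) ✓; B.y = 0.00, S.y = 0.00 ✓; |BS| = 20.10 ✓; ∠(TS, SB) = 90.00° ✓; |TS| = 9.800 ✓; bearing(T→G) − bearing(T→S) = 121.0° ✓; |TG| = 9.800 ✓; ∠(TG, GU) = 96.60° ✗; |GU| = 24.50 ✓.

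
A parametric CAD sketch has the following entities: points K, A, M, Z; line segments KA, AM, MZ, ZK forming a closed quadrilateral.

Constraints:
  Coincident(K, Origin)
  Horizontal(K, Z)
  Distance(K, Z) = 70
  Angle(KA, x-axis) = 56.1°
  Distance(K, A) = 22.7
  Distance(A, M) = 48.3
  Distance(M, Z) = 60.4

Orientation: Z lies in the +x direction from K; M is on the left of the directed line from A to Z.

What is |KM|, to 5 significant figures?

70.856

Checks: |AM| = 48.30 ✓; |MZ| = 60.40 ✓.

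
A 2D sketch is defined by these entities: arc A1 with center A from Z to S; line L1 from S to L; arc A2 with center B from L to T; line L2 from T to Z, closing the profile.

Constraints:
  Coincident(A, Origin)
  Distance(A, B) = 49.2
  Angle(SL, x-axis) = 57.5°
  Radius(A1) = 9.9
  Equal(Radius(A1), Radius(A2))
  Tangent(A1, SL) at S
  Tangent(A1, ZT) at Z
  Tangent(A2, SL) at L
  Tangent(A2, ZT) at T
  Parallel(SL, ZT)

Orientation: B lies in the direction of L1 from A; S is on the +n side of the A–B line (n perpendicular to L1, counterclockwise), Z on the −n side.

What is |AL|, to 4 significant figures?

50.19

Tangency of A1 to both parallel lines with radius 9.9 puts S and Z at A ± 9.9·n: S = (-8.350, 5.319), Z = (8.350, -5.319). Equal radii place L and T the same way about B: L = B + 9.9·n = (18.09, 46.81), T = B − 9.9·n = (34.78, 36.18). Then |AL| = |L − A| = 50.19.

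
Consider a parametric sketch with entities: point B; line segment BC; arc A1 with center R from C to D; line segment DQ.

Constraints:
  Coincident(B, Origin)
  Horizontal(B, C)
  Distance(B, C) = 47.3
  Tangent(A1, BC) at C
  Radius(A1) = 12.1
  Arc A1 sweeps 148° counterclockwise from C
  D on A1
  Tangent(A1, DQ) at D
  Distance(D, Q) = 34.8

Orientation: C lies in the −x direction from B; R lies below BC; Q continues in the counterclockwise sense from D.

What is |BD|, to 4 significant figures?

58.18

B is at the origin; BC is horizontal with |BC| = 47.3 and C on the −x side, so C = (-47.30, 0.000). A1 meets BC tangentially, so RC is at right angles to BC, so R = C + (0, -12.1) = (-47.30, -12.10). On A1, C sits at bearing 90° from R; a 148° counterclockwise sweep puts D at bearing 238°, so D = R + 12.1·(cos 238°, sin 238°) = (-53.71, -22.36). Then |BD| = |D − B| = 58.18.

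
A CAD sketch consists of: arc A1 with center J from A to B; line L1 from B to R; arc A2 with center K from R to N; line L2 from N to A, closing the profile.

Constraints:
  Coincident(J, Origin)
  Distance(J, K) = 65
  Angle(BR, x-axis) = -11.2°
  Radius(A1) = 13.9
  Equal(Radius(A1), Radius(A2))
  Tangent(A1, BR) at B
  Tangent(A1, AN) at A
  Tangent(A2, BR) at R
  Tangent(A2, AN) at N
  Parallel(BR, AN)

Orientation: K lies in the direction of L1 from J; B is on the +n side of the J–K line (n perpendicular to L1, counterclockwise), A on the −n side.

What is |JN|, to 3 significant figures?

66.5

Tangency of A1 to both parallel lines with radius 13.9 puts B and A at J ± 13.9·n: B = (2.70, 13.6), A = (-2.70, -13.6). Equal radii place R and N the same way about K: R = K + 13.9·n = (66.5, 1.01), N = K − 13.9·n = (61.1, -26.3). Then |JN| = |N − J| = 66.5.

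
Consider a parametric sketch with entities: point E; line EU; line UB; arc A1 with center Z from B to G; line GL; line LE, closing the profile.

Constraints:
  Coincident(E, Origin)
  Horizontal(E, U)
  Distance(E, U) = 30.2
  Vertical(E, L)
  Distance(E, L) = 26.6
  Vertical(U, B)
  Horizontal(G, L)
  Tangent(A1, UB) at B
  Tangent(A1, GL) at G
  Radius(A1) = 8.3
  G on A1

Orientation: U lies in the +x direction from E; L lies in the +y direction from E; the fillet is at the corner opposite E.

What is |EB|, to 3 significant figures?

35.3

The virtual corner opposite E is at (30.2, 26.6). A1 meets UB tangentially, so ZB is at right angles to UB and the tangent condition forces ZG to be normal to GL, with radius 8.3, so the center Z sits 8.3 in from both sides at Z = (21.9, 18.3). That places the tangent points at B = (30.2, 18.3) on UB and G = (21.9, 26.6) on GL. Then |EB| = |B − E| = 35.3.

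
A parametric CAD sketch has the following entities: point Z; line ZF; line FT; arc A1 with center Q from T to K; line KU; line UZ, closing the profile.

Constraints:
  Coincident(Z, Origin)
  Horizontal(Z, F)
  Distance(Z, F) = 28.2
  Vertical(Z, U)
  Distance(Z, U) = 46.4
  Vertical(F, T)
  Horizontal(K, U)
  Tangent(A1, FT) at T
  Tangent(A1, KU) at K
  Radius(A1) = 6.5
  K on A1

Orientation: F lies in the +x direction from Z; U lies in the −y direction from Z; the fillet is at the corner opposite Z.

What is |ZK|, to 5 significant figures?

51.224

Z is at the origin; Z and F share the same y with |ZF| = 28.2 and F on the +x side, so F = (28.200, 0.0000). ZU is vertical with |ZU| = 46.4 and U on the −y side, so U = (0.0000, -46.400). The virtual corner opposite Z is at (28.200, -46.400). A1 meets FT tangentially, so QT is at right angles to FT and A1 meets KU tangentially, so QK is at right angles to KU, with radius 6.5, so the center Q sits 6.5 in from both sides at Q = (21.700, -39.900). That places the tangent points at T = (28.200, -39.900) on FT and K = (21.700, -46.400) on KU. Then |ZK| = |K − Z| = 51.224.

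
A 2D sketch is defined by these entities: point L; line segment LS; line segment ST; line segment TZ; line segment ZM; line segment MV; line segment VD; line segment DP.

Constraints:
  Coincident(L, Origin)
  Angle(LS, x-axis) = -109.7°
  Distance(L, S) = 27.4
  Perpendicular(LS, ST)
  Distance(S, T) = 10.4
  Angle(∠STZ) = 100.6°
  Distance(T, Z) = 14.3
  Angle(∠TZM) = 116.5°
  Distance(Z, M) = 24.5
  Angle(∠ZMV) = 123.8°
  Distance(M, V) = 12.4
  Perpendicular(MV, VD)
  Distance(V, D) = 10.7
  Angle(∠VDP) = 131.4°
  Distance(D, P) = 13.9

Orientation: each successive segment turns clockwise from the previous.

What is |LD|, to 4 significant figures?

19.47

L is at the origin; LS runs at -109.7° with length 27.4, so S = (-9.236, -25.80). LS ⟂ ST, so ST runs at 160.3°; with |ST| = 10.4, T = (-19.03, -22.29). ∠STZ = 100.6° gives TZ at 80.90° from the x-axis; with |TZ| = 14.3, Z = (-16.77, -8.170). ∠TZM = 116.5° gives ZM at 17.40° from the x-axis; with |ZM| = 24.5, M = (6.613, -0.8440). ∠ZMV = 123.8° gives MV at -38.80° from the x-axis; with |MV| = 12.4, V = (16.28, -8.614). MV ⟂ VD, so VD runs at -128.8°; with |VD| = 10.7, D = (9.572, -16.95). Then |LD| = |D − L| = 19.47.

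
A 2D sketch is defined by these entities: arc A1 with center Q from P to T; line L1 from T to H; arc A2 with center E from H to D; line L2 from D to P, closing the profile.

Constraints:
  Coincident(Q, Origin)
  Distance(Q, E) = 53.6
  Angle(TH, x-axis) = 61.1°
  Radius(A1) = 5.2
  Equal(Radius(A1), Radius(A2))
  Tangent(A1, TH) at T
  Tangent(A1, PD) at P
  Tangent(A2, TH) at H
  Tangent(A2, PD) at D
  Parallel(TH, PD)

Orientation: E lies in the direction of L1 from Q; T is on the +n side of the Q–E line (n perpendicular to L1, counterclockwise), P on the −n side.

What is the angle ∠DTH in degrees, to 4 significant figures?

10.98°

The slot axis is L1's direction at 61.1°, so u = (cos 61.1°, sin 61.1°) = (0.4833, 0.8755) and n = (−sin 61.1°, cos 61.1°) = (-0.8755, 0.4833). Q is at the origin and E lies 53.6 along u from Q, so E = 53.6·u = (25.90, 46.92). Tangency of A1 to both parallel lines with radius 5.2 puts T and P at Q ± 5.2·n: T = (-4.552, 2.513), P = (4.552, -2.513). Equal radii place H and D the same way about E: H = E + 5.2·n = (21.35, 49.44), D = E − 5.2·n = (30.46, 44.41). Then cos ∠DTH = TD·TH / (|TD||TH|), giving 10.98°.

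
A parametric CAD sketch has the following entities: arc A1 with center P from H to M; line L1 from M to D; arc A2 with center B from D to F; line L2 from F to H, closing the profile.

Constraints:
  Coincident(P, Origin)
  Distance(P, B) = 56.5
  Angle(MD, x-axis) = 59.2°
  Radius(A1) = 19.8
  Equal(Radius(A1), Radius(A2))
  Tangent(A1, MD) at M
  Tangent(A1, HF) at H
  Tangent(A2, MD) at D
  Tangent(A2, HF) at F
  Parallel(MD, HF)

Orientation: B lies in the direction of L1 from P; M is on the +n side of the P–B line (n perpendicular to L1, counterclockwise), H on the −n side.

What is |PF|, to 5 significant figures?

59.869

The slot axis is L1's direction at 59.2°, so u = (cos 59.2°, sin 59.2°) = (0.51204, 0.85896) and n = (−sin 59.2°, cos 59.2°) = (-0.85896, 0.51204). P is at the origin and B lies 56.5 along u from P, so B = 56.5·u = (28.930, 48.531). Tangency of A1 to both parallel lines with radius 19.8 puts M and H at P ± 19.8·n: M = (-17.007, 10.138), H = (17.007, -10.138). Equal radii place D and F the same way about B: D = B + 19.8·n = (11.923, 58.670), F = B − 19.8·n = (45.938, 38.393). Then |PF| = |F − P| = 59.869.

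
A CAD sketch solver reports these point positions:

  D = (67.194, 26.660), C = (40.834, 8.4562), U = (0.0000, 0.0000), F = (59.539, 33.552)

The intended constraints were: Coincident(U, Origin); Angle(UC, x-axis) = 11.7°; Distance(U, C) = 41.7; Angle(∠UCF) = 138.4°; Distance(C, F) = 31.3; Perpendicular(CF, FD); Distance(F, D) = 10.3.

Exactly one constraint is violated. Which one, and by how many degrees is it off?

Perpendicular(CF, FD) — off by 5.30°.

U = (0.00, 0.00) ✓; UC at 11.70° ✓; |UC| = 41.70 ✓; ∠UCF = 138.4° ✓; |CF| = 31.30 ✓; ∠(CF, FD) = 95.30° ✗; |FD| = 10.30 ✓.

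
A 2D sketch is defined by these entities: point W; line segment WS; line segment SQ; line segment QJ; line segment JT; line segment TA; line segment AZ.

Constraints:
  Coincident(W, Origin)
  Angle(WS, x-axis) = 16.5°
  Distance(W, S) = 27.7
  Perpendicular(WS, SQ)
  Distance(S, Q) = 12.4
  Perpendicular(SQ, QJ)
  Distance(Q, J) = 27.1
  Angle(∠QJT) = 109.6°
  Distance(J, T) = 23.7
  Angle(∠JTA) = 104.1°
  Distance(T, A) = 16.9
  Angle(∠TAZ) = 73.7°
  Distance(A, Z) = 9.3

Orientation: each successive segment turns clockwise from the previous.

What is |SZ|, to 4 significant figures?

20.98

∠JTA = 104.1° gives TA at 50.20° from the x-axis; with |TA| = 16.9, A = (0.9510, 20.41). ∠TAZ = 73.7° gives AZ at -56.10° from the x-axis; with |AZ| = 9.3, Z = (6.138, 12.70). Then |SZ| = |Z − S| = 20.98.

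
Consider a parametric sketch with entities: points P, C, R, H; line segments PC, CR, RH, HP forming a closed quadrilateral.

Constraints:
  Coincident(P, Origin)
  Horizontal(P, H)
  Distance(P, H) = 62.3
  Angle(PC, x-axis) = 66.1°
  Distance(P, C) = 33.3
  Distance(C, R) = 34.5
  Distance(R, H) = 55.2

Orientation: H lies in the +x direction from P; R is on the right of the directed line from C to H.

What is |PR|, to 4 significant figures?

8.005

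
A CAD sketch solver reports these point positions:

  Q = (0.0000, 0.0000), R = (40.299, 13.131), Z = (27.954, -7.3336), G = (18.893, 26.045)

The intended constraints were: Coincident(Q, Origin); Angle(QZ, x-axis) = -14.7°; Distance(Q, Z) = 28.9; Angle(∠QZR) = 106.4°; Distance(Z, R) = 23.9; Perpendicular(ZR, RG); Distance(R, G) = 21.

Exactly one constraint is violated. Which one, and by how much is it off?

Distance(R, G) = 21 — off by 4.00.

Q = (0.00, 0.00) ✓; QZ at -14.70° ✓; |QZ| = 28.90 ✓; ∠QZR = 106.4° ✓; |ZR| = 23.90 ✓; ∠(ZR, RG) = 90.00° ✓; |RG| = 25.00 ✗.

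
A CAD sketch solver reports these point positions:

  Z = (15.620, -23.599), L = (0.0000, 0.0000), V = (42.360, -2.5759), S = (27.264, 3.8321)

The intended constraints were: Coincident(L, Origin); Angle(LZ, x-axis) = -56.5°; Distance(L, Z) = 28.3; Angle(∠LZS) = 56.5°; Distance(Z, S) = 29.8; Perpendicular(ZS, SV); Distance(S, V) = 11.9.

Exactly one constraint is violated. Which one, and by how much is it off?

Distance(S, V) = 11.9 — off by 4.50.

L = (0.00, 0.00) ✓; LZ at -56.50° ✓; |LZ| = 28.30 ✓; ∠LZS = 56.50° ✓; |ZS| = 29.80 ✓; ∠(ZS, SV) = 90.00° ✓; |SV| = 16.40 ✗.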